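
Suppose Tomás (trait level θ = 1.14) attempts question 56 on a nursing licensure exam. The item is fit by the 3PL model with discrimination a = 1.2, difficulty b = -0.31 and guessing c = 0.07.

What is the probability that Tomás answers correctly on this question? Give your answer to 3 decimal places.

0.861

P(θ) = c + (1 − c) · 1 / (1 + exp(−a(θ − b)))
Exponent: 1.2 × (1.14 − (-0.31)) = 1.7400
1/(1 + e^{-1.7400}) = 0.8507
P = 0.07 + 0.93 × 0.8507 = 0.8611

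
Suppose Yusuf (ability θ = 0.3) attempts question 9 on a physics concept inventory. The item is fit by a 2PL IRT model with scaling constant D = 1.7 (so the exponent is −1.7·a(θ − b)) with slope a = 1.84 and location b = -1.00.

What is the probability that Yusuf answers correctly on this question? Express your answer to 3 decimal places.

P(θ) = 1 / (1 + exp(−D·a(θ − b)))
Exponent: 1.7 × 1.84 × (0.3 − (-1.00)) = 4.0664
1/(1 + e^{-4.0664}) = 0.9831
P = 0.9831

0.983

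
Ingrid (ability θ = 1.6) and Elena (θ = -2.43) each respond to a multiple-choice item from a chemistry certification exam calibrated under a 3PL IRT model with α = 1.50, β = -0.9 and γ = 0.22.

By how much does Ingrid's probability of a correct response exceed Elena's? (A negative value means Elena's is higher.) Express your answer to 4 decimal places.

0.6907

P(θ) = γ + (1 − γ) · 1 / (1 + exp(−α(θ − β)))
P(Ingrid) = 0.9821  [exponent 3.7500]
P(Elena) = 0.2914  [exponent -2.2950]
Difference = 0.9821 − 0.2914 = 0.6907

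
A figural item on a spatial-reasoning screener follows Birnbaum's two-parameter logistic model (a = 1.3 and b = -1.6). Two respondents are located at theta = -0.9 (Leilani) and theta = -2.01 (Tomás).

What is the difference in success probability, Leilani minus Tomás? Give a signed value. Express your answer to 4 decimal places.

0.3432

P(theta) = 1 / (1 + exp(−a(theta − b)))
P(Leilani) = 0.7130  [exponent 0.9100]
P(Tomás) = 0.3698  [exponent -0.5330]
Difference = 0.7130 − 0.3698 = 0.3432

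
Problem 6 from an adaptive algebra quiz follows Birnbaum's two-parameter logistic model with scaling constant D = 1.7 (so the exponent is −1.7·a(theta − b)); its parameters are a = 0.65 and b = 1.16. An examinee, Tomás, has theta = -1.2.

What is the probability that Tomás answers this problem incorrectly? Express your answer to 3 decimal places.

0.931

P(theta) = 1 / (1 + exp(−D·a(theta − b)))
Exponent: 1.7 × 0.65 × (-1.2 − 1.16) = -2.6078
1/(1 + e^{2.6078}) = 0.0686
P = 0.0686
P(incorrect) = 1 − 0.0686 = 0.9314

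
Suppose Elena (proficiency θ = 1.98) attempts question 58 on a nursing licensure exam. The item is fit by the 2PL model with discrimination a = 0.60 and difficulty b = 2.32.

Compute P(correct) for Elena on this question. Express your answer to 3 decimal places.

0.449

P(θ) = 1 / (1 + exp(−a(θ − b)))
Exponent: 0.60 × (1.98 − 2.32) = -0.2040
1/(1 + e^{0.2040}) = 0.4492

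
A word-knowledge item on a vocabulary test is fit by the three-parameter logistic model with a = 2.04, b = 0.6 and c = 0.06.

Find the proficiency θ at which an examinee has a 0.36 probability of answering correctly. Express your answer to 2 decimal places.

P(θ) = c + (1 − c) · 1 / (1 + exp(−a(θ − b)))
Remove guessing floor: (0.36 − 0.06)/(1 − 0.06) = 0.3191
logit = ln(0.3191/0.6809) = -0.7577
θ = b + logit/(a) = 0.6 + (-0.7577)/2.0400 = 0.2286

0.23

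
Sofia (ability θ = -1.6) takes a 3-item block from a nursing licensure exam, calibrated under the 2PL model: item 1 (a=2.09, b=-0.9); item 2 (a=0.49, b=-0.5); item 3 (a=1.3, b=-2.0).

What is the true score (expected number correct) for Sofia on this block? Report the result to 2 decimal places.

P(θ) = 1 / (1 + exp(−a(θ − b)))
P_1 = 1/(1+e^{1.4630}) = 0.1880
P_2 = 1/(1+e^{0.5390}) = 0.3684
P_3 = 1/(1+e^{-0.5200}) = 0.6271
E[score] = 0.1880 + 0.3684 + 0.6271 = 1.1836

1.18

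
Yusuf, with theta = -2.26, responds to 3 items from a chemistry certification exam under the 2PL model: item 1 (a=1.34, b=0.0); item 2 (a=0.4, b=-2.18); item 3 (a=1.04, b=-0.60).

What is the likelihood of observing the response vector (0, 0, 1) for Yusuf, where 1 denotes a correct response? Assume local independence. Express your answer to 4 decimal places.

P(theta) = 1 / (1 + exp(−a(theta − b)))
P_1 = 1/(1+e^{3.0284}) = 0.0462
P_2 = 1/(1+e^{0.0320}) = 0.4920
P_3 = 1/(1+e^{1.7264}) = 0.1510
L = (1−P_1) × (1−P_2) × P_3 = 0.9538 × 0.5080 × 0.1510 = 0.07319

0.0732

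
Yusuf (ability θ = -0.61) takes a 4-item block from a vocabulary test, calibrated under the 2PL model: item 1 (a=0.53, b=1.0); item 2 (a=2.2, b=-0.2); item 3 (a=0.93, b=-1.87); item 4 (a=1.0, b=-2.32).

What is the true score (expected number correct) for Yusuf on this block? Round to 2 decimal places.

P(θ) = 1 / (1 + exp(−a(θ − b)))
P_1 = 1/(1+e^{0.8533}) = 0.2987
P_2 = 1/(1+e^{0.9020}) = 0.2886
P_3 = 1/(1+e^{-1.1718}) = 0.7635
P_4 = 1/(1+e^{-1.7100}) = 0.8468
E[score] = 0.2987 + 0.2886 + 0.7635 + 0.8468 = 2.1977

2.20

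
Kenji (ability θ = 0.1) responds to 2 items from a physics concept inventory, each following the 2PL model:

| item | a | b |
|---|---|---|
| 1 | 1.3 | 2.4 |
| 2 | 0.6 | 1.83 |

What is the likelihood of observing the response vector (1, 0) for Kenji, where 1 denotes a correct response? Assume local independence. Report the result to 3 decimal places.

0.035

P(θ) = 1 / (1 + exp(−a(θ − b)))
P_1 = 1/(1+e^{2.9900}) = 0.0479
P_2 = 1/(1+e^{1.0380}) = 0.2615
L = P_1 × (1−P_2) = 0.0479 × 0.7385 = 0.03536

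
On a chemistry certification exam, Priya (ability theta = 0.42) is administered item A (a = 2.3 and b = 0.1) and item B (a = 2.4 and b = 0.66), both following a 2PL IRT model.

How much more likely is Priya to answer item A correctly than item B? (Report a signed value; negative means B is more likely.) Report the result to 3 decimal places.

P(theta) = 1 / (1 + exp(−a(theta − b)))
P_A = 0.6761
P_B = 0.3599
P_A − P_B = 0.3163

0.316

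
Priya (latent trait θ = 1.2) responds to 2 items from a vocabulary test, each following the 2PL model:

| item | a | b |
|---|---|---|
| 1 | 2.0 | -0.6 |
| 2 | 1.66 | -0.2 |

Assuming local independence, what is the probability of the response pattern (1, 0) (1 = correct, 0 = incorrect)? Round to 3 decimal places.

0.087

P(θ) = 1 / (1 + exp(−a(θ − b)))
P_1 = 1/(1+e^{-3.6000}) = 0.9734
P_2 = 1/(1+e^{-2.3240}) = 0.9108
L = P_1 × (1−P_2) = 0.9734 × 0.0892 = 0.08678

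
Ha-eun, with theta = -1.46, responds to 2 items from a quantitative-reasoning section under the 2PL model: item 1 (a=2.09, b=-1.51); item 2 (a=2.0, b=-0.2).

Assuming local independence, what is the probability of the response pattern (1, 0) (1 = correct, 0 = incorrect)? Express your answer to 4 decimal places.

0.4869

P(theta) = 1 / (1 + exp(−a(theta − b)))
P_1 = 1/(1+e^{-0.1045}) = 0.5261
P_2 = 1/(1+e^{2.5200}) = 0.0745
L = P_1 × (1−P_2) = 0.5261 × 0.9255 = 0.48692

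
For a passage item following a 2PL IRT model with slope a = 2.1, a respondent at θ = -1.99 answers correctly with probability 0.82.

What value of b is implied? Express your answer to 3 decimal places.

-2.712

P(θ) = 1 / (1 + exp(−a(θ − b)))
logit(0.82) = ln(0.82/0.18) = 1.5163
b = θ − logit/(a) = -1.99 − 1.5163/2.1000 = -2.7121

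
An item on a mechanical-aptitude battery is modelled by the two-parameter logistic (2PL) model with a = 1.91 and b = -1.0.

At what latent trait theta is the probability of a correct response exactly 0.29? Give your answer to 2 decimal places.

-1.47

P(theta) = 1 / (1 + exp(−a(theta − b)))
logit = ln(0.2900/0.7100) = -0.8954
theta = b + logit/(a) = -1.0 + (-0.8954)/1.9100 = -1.4688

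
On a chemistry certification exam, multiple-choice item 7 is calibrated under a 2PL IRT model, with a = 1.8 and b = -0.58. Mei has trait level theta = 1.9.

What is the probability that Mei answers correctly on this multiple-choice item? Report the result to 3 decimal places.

0.989

P(theta) = 1 / (1 + exp(−a(theta − b)))
Exponent: 1.8 × (1.9 − (-0.58)) = 4.4640
1/(1 + e^{-4.4640}) = 0.9886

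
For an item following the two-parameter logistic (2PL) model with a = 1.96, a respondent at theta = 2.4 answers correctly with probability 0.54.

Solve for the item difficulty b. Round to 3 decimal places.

2.318

P(theta) = 1 / (1 + exp(−a(theta − b)))
logit(0.54) = ln(0.54/0.46) = 0.1603
b = theta − logit/(a) = 2.4 − 0.1603/1.9600 = 2.3182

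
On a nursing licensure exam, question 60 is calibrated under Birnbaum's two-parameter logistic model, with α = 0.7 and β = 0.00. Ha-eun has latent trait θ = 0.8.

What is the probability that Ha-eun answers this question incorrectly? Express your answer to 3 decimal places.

0.364

P(θ) = 1 / (1 + exp(−α(θ − β)))
Exponent: 0.7 × (0.8 − 0.00) = 0.5600
1/(1 + e^{-0.5600}) = 0.6365
P(incorrect) = 1 − 0.6365 = 0.3635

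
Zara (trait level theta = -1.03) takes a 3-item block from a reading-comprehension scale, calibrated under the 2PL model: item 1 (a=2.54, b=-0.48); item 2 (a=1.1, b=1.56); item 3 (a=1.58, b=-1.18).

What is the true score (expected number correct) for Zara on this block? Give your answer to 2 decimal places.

0.81

P(theta) = 1 / (1 + exp(−a(theta − b)))
P_1 = 1/(1+e^{1.3970}) = 0.1983
P_2 = 1/(1+e^{2.8490}) = 0.0547
P_3 = 1/(1+e^{-0.2370}) = 0.5590
E[score] = 0.1983 + 0.0547 + 0.5590 = 0.8120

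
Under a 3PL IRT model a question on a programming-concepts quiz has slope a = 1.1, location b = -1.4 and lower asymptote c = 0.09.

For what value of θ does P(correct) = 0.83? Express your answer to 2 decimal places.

-0.06

P(θ) = c + (1 − c) · 1 / (1 + exp(−a(θ − b)))
Remove guessing floor: (0.83 − 0.09)/(1 − 0.09) = 0.8132
logit = ln(0.8132/0.1868) = 1.4709
θ = b + logit/(a) = -1.4 + 1.4709/1.1000 = -0.0629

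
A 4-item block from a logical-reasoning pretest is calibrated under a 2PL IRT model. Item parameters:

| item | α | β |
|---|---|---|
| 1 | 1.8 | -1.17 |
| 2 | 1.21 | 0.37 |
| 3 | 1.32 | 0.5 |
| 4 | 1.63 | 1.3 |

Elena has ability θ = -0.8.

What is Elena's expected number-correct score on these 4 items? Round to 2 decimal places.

P(θ) = 1 / (1 + exp(−α(θ − β)))
P_1 = 1/(1+e^{-0.6660}) = 0.6606
P_2 = 1/(1+e^{1.4157}) = 0.1953
P_3 = 1/(1+e^{1.7160}) = 0.1524
P_4 = 1/(1+e^{3.4230}) = 0.0316
E[score] = 0.6606 + 0.1953 + 0.1524 + 0.0316 = 1.0399

1.04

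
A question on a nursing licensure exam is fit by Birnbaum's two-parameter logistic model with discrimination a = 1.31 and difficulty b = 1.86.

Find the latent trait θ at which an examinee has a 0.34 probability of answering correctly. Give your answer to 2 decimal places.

1.35

P(θ) = 1 / (1 + exp(−a(θ − b)))
logit = ln(0.3400/0.6600) = -0.6633
θ = b + logit/(a) = 1.86 + (-0.6633)/1.3100 = 1.3537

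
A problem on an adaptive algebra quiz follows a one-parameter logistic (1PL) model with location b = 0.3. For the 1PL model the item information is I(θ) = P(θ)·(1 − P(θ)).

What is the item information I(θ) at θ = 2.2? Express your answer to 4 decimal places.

0.1132

P = 1/(1+e^{-1.9000}) = 0.8699
P(1−P) = 0.8699 × 0.1301 = 0.1132
I = P(1−P) = 0.11318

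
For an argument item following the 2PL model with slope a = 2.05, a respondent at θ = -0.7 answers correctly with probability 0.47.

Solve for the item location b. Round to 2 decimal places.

P(θ) = 1 / (1 + exp(−a(θ − b)))
logit(0.47) = ln(0.47/0.53) = -0.1201
b = θ − logit/(a) = -0.7 − (-0.1201)/2.0500 = -0.6414

-0.64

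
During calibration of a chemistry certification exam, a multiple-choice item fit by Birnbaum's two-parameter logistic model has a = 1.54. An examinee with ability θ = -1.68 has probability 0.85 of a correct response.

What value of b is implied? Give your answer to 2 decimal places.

P(θ) = 1 / (1 + exp(−a(θ − b)))
logit(0.85) = ln(0.85/0.15) = 1.7346
b = θ − logit/(a) = -1.68 − 1.7346/1.5400 = -2.8064

-2.81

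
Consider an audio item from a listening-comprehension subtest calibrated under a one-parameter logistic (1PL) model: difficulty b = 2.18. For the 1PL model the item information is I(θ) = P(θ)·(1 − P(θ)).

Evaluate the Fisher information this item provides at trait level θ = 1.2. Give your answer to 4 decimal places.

P = 1/(1+e^{0.9800}) = 0.2729
P(1−P) = 0.2729 × 0.7271 = 0.1984
I = P(1−P) = 0.19842

0.1984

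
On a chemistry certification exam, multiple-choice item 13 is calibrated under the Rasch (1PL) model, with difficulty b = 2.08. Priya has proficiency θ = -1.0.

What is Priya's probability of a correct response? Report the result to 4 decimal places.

0.0439

P(θ) = 1 / (1 + exp(−(θ − b)))
Exponent: (-1.0 − 2.08) = -3.0800
1/(1 + e^{3.0800}) = 0.0439
P = 0.0439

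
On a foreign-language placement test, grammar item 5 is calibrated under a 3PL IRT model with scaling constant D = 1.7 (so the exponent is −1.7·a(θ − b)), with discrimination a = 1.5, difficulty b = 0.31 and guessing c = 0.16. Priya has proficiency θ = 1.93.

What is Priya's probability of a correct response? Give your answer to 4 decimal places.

P(θ) = c + (1 − c) · 1 / (1 + exp(−D·a(θ − b)))
Exponent: 1.7 × 1.5 × (1.93 − 0.31) = 4.1310
1/(1 + e^{-4.1310}) = 0.9842
P = 0.16 + 0.84 × 0.9842 = 0.9867

0.9867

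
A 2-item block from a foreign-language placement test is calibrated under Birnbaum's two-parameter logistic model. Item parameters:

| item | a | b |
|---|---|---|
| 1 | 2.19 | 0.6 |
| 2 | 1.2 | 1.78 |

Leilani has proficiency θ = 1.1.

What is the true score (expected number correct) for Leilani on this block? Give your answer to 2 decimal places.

P(θ) = 1 / (1 + exp(−a(θ − b)))
P_1 = 1/(1+e^{-1.0950}) = 0.7493
P_2 = 1/(1+e^{0.8160}) = 0.3066
E[score] = 0.7493 + 0.3066 = 1.0559

1.06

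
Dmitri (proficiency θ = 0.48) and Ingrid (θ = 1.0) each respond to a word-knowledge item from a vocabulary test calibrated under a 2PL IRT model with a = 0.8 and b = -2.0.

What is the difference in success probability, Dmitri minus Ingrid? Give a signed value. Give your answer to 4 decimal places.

-0.0377

P(θ) = 1 / (1 + exp(−a(θ − b)))
P(Dmitri) = 0.8791  [exponent 1.9840]
P(Ingrid) = 0.9168  [exponent 2.4000]
Difference = 0.8791 − 0.9168 = -0.0377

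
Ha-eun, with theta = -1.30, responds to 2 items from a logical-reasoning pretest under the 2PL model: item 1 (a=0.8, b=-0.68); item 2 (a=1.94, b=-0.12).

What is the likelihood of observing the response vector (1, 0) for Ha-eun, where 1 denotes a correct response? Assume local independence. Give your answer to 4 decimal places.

P(theta) = 1 / (1 + exp(−a(theta − b)))
P_1 = 1/(1+e^{0.4960}) = 0.3785
P_2 = 1/(1+e^{2.2892}) = 0.0920
L = P_1 × (1−P_2) = 0.3785 × 0.9080 = 0.34365

0.3437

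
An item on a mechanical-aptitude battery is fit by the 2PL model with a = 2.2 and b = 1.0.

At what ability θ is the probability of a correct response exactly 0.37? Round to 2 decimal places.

0.76

P(θ) = 1 / (1 + exp(−a(θ − b)))
logit = ln(0.3700/0.6300) = -0.5322
θ = b + logit/(a) = 1.0 + (-0.5322)/2.2000 = 0.7581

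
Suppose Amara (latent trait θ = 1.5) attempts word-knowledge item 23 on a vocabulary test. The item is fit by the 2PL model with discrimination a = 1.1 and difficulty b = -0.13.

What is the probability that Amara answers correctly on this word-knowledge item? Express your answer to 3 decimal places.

P(θ) = 1 / (1 + exp(−a(θ − b)))
Exponent: 1.1 × (1.5 − (-0.13)) = 1.7930
1/(1 + e^{-1.7930}) = 0.8573

0.857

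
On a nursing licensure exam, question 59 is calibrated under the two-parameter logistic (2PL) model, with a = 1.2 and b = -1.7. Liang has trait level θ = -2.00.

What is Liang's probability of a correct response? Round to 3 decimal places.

0.411

P(θ) = 1 / (1 + exp(−a(θ − b)))
Exponent: 1.2 × (-2.00 − (-1.7)) = -0.3600
1/(1 + e^{0.3600}) = 0.4110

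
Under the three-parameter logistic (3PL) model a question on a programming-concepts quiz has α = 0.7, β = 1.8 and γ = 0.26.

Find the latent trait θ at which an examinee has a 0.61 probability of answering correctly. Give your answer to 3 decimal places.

1.645

P(θ) = γ + (1 − γ) · 1 / (1 + exp(−α(θ − β)))
Remove guessing floor: (0.61 − 0.26)/(1 − 0.26) = 0.4730
logit = ln(0.4730/0.5270) = -0.1082
θ = β + logit/(α) = 1.8 + (-0.1082)/0.7000 = 1.6454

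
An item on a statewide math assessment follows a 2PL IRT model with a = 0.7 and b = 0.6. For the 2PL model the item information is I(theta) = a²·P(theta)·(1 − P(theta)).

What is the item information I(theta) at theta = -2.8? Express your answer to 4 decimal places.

P = 1/(1+e^{2.3800}) = 0.0847
P(1−P) = 0.0847 × 0.9153 = 0.0775
I = a² × P(1−P) = 0.7² × 0.0775 = 0.03799

0.0380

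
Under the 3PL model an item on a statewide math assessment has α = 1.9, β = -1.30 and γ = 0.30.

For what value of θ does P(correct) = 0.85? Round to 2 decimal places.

P(θ) = γ + (1 − γ) · 1 / (1 + exp(−α(θ − β)))
Remove guessing floor: (0.85 − 0.30)/(1 − 0.30) = 0.7857
logit = ln(0.7857/0.2143) = 1.2993
θ = β + logit/(α) = -1.30 + 1.2993/1.9000 = -0.6162

-0.62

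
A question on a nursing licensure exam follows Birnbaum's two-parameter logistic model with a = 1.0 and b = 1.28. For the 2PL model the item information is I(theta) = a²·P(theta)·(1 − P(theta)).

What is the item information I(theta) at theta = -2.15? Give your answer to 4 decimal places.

P = 1/(1+e^{3.4300}) = 0.0314
P(1−P) = 0.0314 × 0.9686 = 0.0304
I = a² × P(1−P) = 1.0² × 0.0304 = 0.03039

0.0304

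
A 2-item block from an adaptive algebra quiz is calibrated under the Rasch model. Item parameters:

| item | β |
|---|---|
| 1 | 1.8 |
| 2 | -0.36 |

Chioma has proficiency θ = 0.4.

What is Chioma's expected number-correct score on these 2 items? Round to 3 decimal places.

P(θ) = 1 / (1 + exp(−(θ − β)))
P_1 = 1/(1+e^{1.4000}) = 0.1978
P_2 = 1/(1+e^{-0.7600}) = 0.6814
E[score] = 0.1978 + 0.6814 = 0.8792

0.879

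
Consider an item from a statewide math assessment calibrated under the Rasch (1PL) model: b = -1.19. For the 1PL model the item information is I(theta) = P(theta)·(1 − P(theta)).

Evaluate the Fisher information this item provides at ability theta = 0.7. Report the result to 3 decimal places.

P = 1/(1+e^{-1.8900}) = 0.8688
P(1−P) = 0.8688 × 0.1312 = 0.1140
I = P(1−P) = 0.11402

0.114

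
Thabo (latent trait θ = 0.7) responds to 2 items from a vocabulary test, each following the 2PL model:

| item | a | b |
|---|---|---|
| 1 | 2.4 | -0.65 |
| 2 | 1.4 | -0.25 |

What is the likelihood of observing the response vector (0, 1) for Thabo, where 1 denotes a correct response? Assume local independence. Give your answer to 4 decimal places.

0.0298

P(θ) = 1 / (1 + exp(−a(θ − b)))
P_1 = 1/(1+e^{-3.2400}) = 0.9623
P_2 = 1/(1+e^{-1.3300}) = 0.7908
L = (1−P_1) × P_2 = 0.0377 × 0.7908 = 0.02981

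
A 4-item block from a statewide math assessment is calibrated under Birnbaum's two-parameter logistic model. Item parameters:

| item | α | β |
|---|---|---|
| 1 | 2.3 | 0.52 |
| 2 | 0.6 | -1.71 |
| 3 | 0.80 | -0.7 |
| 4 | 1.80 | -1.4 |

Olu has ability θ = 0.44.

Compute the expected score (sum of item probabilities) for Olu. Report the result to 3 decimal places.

P(θ) = 1 / (1 + exp(−α(θ − β)))
P_1 = 1/(1+e^{0.1840}) = 0.4541
P_2 = 1/(1+e^{-1.2900}) = 0.7841
P_3 = 1/(1+e^{-0.9120}) = 0.7134
P_4 = 1/(1+e^{-3.3120}) = 0.9648
E[score] = 0.4541 + 0.7841 + 0.7134 + 0.9648 = 2.9165

2.917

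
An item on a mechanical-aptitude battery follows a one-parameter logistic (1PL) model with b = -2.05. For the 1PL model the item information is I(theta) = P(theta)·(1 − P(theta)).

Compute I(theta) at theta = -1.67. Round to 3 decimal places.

0.241

P = 1/(1+e^{-0.3800}) = 0.5939
P(1−P) = 0.5939 × 0.4061 = 0.2412
I = P(1−P) = 0.24119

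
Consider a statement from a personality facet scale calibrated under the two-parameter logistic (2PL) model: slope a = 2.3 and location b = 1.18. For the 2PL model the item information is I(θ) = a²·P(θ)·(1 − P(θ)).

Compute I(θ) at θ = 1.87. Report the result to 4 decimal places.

P = 1/(1+e^{-1.5870}) = 0.8302
P(1−P) = 0.8302 × 0.1698 = 0.1410
I = a² × P(1−P) = 2.3² × 0.1410 = 0.74574

0.7457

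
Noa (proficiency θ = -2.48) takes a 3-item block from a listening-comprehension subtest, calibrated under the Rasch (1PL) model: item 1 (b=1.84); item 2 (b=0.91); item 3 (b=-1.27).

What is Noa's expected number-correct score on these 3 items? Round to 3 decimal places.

P(θ) = 1 / (1 + exp(−(θ − b)))
P_1 = 1/(1+e^{4.3200}) = 0.0131
P_2 = 1/(1+e^{3.3900}) = 0.0326
P_3 = 1/(1+e^{1.2100}) = 0.2297
E[score] = 0.0131 + 0.0326 + 0.2297 = 0.2754

0.275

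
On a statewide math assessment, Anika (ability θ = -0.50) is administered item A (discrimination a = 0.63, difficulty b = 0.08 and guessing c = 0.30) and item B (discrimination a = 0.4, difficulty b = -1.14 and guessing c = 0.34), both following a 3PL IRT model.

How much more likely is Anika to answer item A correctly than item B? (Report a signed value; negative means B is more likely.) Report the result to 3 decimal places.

-0.125

P(θ) = c + (1 − c) · 1 / (1 + exp(−a(θ − b)))
P_A = 0.5868
P_B = 0.7120
P_A − P_B = -0.1253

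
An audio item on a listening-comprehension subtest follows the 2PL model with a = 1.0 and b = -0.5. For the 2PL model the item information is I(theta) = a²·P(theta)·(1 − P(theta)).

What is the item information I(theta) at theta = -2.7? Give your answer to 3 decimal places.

0.090

P = 1/(1+e^{2.2000}) = 0.0998
P(1−P) = 0.0998 × 0.9002 = 0.0898
I = a² × P(1−P) = 1.0² × 0.0898 = 0.08980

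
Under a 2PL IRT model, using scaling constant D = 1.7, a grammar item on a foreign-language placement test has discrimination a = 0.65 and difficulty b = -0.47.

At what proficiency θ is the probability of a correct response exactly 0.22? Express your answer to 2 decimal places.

-1.62

P(θ) = 1 / (1 + exp(−D·a(θ − b)))
logit = ln(0.2200/0.7800) = -1.2657
θ = b + logit/(1.7·a) = -0.47 + (-1.2657)/1.1050 = -1.6154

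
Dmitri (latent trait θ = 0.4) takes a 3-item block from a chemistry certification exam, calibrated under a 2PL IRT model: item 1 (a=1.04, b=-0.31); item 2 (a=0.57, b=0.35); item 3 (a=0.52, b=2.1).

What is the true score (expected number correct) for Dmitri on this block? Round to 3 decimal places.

P(θ) = 1 / (1 + exp(−a(θ − b)))
P_1 = 1/(1+e^{-0.7384}) = 0.6766
P_2 = 1/(1+e^{-0.0285}) = 0.5071
P_3 = 1/(1+e^{0.8840}) = 0.2923
E[score] = 0.6766 + 0.5071 + 0.2923 = 1.4761

1.476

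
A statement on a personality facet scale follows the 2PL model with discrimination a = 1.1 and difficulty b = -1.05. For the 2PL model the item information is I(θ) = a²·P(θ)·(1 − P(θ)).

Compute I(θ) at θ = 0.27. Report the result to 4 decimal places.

0.1860

P = 1/(1+e^{-1.4520}) = 0.8103
P(1−P) = 0.8103 × 0.1897 = 0.1537
I = a² × P(1−P) = 1.1² × 0.1537 = 0.18599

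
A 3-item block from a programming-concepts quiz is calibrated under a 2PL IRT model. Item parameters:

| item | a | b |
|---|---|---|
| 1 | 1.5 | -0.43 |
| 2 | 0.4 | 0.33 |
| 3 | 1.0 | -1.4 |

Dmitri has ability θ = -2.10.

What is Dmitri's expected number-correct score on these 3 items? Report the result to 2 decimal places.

P(θ) = 1 / (1 + exp(−a(θ − b)))
P_1 = 1/(1+e^{2.5050}) = 0.0755
P_2 = 1/(1+e^{0.9720}) = 0.2745
P_3 = 1/(1+e^{0.7000}) = 0.3318
E[score] = 0.0755 + 0.2745 + 0.3318 = 0.6818

0.68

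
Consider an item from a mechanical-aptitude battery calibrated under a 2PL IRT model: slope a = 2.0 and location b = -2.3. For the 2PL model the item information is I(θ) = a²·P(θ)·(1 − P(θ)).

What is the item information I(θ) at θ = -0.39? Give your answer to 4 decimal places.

P = 1/(1+e^{-3.8200}) = 0.9785
P(1−P) = 0.9785 × 0.0215 = 0.0210
I = a² × P(1−P) = 2.0² × 0.0210 = 0.08399

0.0840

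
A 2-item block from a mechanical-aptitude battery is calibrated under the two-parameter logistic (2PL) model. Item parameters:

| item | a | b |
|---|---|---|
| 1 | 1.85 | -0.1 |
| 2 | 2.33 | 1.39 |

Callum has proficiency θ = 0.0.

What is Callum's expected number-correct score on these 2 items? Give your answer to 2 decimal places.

0.58

P(θ) = 1 / (1 + exp(−a(θ − b)))
P_1 = 1/(1+e^{-0.1850}) = 0.5461
P_2 = 1/(1+e^{3.2387}) = 0.0377
E[score] = 0.5461 + 0.0377 = 0.5839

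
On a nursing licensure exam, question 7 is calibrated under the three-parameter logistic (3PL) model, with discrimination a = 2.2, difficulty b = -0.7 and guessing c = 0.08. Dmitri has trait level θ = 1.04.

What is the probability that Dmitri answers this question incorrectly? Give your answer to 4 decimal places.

P(θ) = c + (1 − c) · 1 / (1 + exp(−a(θ − b)))
Exponent: 2.2 × (1.04 − (-0.7)) = 3.8280
1/(1 + e^{-3.8280}) = 0.9787
P = 0.08 + 0.92 × 0.9787 = 0.9804
P(incorrect) = 1 − 0.9804 = 0.0196

0.0196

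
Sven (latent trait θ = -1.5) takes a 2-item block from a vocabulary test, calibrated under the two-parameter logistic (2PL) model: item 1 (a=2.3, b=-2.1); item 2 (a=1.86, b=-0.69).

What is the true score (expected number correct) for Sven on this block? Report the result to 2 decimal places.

P(θ) = 1 / (1 + exp(−a(θ − b)))
P_1 = 1/(1+e^{-1.3800}) = 0.7990
P_2 = 1/(1+e^{1.5066}) = 0.1814
E[score] = 0.7990 + 0.1814 = 0.9804

0.98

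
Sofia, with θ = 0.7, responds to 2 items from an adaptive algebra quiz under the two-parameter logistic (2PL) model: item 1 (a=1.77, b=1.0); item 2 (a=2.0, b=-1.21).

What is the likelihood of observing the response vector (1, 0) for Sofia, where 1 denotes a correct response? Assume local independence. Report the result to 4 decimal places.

0.0079

P(θ) = 1 / (1 + exp(−a(θ − b)))
P_1 = 1/(1+e^{0.5310}) = 0.3703
P_2 = 1/(1+e^{-3.8200}) = 0.9785
L = P_1 × (1−P_2) = 0.3703 × 0.0215 = 0.00795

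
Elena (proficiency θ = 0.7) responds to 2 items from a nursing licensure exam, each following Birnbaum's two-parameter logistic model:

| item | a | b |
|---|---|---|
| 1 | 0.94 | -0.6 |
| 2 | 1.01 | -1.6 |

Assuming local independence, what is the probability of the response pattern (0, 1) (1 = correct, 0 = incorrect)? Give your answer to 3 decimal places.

0.207

P(θ) = 1 / (1 + exp(−a(θ − b)))
P_1 = 1/(1+e^{-1.2220}) = 0.7724
P_2 = 1/(1+e^{-2.3230}) = 0.9108
L = (1−P_1) × P_2 = 0.2276 × 0.9108 = 0.20728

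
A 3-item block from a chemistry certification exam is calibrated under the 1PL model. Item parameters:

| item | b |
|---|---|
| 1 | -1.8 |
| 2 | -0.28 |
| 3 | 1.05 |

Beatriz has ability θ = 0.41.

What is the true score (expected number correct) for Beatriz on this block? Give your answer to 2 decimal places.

1.91

P(θ) = 1 / (1 + exp(−(θ − b)))
P_1 = 1/(1+e^{-2.2100}) = 0.9011
P_2 = 1/(1+e^{-0.6900}) = 0.6660
P_3 = 1/(1+e^{0.6400}) = 0.3452
E[score] = 0.9011 + 0.6660 + 0.3452 = 1.9124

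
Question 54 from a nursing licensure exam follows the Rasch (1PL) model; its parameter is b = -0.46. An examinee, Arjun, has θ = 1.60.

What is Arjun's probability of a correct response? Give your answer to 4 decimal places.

P(θ) = 1 / (1 + exp(−(θ − b)))
Exponent: (1.60 − (-0.46)) = 2.0600
1/(1 + e^{-2.0600}) = 0.8870
P = 0.8870

0.8870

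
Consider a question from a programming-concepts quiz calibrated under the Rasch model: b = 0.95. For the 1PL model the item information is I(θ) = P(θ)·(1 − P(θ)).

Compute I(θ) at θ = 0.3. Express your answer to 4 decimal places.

P = 1/(1+e^{0.6500}) = 0.3430
P(1−P) = 0.3430 × 0.6570 = 0.2253
I = P(1−P) = 0.22535

0.2253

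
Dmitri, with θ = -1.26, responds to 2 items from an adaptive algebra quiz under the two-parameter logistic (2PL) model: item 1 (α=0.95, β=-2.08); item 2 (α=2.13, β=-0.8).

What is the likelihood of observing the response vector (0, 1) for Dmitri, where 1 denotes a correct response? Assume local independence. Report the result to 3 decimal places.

0.086

P(θ) = 1 / (1 + exp(−α(θ − β)))
P_1 = 1/(1+e^{-0.7790}) = 0.6855
P_2 = 1/(1+e^{0.9798}) = 0.2729
L = (1−P_1) × P_2 = 0.3145 × 0.2729 = 0.08585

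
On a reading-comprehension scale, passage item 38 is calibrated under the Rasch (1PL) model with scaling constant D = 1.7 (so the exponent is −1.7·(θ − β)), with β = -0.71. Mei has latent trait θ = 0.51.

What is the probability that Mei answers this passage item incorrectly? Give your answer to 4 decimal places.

0.1116

P(θ) = 1 / (1 + exp(−D·(θ − β)))
Exponent: 1.7 × (0.51 − (-0.71)) = 2.0740
1/(1 + e^{-2.0740}) = 0.8884
P = 0.8884
P(incorrect) = 1 − 0.8884 = 0.1116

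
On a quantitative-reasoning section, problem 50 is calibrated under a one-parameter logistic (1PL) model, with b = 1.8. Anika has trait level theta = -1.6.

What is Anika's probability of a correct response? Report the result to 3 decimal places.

0.032

P(theta) = 1 / (1 + exp(−(theta − b)))
Exponent: (-1.6 − 1.8) = -3.4000
1/(1 + e^{3.4000}) = 0.0323
P = 0.0323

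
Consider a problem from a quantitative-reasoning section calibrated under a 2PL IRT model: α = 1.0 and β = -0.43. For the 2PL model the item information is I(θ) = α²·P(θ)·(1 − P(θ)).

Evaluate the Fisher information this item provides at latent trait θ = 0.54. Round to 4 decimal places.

0.1993

P = 1/(1+e^{-0.9700}) = 0.7251
P(1−P) = 0.7251 × 0.2749 = 0.1993
I = α² × P(1−P) = 1.0² × 0.1993 = 0.19932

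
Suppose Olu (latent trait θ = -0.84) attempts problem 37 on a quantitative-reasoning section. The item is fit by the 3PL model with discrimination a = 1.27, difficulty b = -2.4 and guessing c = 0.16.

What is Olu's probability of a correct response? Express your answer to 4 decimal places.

P(θ) = c + (1 − c) · 1 / (1 + exp(−a(θ − b)))
Exponent: 1.27 × (-0.84 − (-2.4)) = 1.9812
1/(1 + e^{-1.9812}) = 0.8788
P = 0.16 + 0.84 × 0.8788 = 0.8982

0.8982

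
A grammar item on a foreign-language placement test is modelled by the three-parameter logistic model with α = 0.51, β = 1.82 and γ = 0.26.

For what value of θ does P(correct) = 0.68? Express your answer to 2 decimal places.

P(θ) = γ + (1 − γ) · 1 / (1 + exp(−α(θ − β)))
Remove guessing floor: (0.68 − 0.26)/(1 − 0.26) = 0.5676
logit = ln(0.5676/0.4324) = 0.2719
θ = β + logit/(α) = 1.82 + 0.2719/0.5100 = 2.3532

2.35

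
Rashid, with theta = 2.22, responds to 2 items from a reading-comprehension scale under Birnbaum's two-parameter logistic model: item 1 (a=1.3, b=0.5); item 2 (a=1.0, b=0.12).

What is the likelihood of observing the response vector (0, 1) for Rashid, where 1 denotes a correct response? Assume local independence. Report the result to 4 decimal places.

P(theta) = 1 / (1 + exp(−a(theta − b)))
P_1 = 1/(1+e^{-2.2360}) = 0.9034
P_2 = 1/(1+e^{-2.1000}) = 0.8909
L = (1−P_1) × P_2 = 0.0966 × 0.8909 = 0.08603

0.0860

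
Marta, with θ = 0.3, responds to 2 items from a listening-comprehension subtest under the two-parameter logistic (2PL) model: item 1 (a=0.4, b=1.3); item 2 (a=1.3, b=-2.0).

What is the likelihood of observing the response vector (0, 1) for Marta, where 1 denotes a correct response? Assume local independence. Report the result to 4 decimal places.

P(θ) = 1 / (1 + exp(−a(θ − b)))
P_1 = 1/(1+e^{0.4000}) = 0.4013
P_2 = 1/(1+e^{-2.9900}) = 0.9521
L = (1−P_1) × P_2 = 0.5987 × 0.9521 = 0.57002

0.5700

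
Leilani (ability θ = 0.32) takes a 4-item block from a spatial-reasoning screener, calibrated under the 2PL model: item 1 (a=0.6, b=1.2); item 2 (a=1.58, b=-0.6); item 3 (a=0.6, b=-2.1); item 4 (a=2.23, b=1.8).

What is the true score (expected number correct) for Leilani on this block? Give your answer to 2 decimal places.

P(θ) = 1 / (1 + exp(−a(θ − b)))
P_1 = 1/(1+e^{0.5280}) = 0.3710
P_2 = 1/(1+e^{-1.4536}) = 0.8106
P_3 = 1/(1+e^{-1.4520}) = 0.8103
P_4 = 1/(1+e^{3.3004}) = 0.0356
E[score] = 0.3710 + 0.8106 + 0.8103 + 0.0356 = 2.0274

2.03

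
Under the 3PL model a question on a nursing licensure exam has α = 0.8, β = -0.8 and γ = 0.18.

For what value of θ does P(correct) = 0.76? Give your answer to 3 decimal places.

P(θ) = γ + (1 − γ) · 1 / (1 + exp(−α(θ − β)))
Remove guessing floor: (0.76 − 0.18)/(1 − 0.18) = 0.7073
logit = ln(0.7073/0.2927) = 0.8824
θ = β + logit/(α) = -0.8 + 0.8824/0.8000 = 0.3030

0.303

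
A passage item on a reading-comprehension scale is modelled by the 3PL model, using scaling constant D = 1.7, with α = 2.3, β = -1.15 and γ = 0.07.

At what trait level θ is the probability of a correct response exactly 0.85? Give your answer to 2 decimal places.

P(θ) = γ + (1 − γ) · 1 / (1 + exp(−D·α(θ − β)))
Remove guessing floor: (0.85 − 0.07)/(1 − 0.07) = 0.8387
logit = ln(0.8387/0.1613) = 1.6487
θ = β + logit/(1.7·α) = -1.15 + 1.6487/3.9100 = -0.7283

-0.73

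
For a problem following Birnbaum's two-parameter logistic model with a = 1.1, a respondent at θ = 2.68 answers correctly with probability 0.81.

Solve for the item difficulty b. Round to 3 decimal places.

1.362

P(θ) = 1 / (1 + exp(−a(θ − b)))
logit(0.81) = ln(0.81/0.19) = 1.4500
b = θ − logit/(a) = 2.68 − 1.4500/1.1000 = 1.3618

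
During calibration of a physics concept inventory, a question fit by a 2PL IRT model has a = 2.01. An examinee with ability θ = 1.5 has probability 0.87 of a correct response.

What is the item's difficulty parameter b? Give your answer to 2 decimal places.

0.55

P(θ) = 1 / (1 + exp(−a(θ − b)))
logit(0.87) = ln(0.87/0.13) = 1.9010
b = θ − logit/(a) = 1.5 − 1.9010/2.0100 = 0.5542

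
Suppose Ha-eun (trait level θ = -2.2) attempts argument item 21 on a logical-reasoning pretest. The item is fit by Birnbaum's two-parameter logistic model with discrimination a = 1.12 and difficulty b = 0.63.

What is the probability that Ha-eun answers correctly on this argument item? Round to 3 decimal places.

P(θ) = 1 / (1 + exp(−a(θ − b)))
Exponent: 1.12 × (-2.2 − 0.63) = -3.1696
1/(1 + e^{3.1696}) = 0.0403

0.040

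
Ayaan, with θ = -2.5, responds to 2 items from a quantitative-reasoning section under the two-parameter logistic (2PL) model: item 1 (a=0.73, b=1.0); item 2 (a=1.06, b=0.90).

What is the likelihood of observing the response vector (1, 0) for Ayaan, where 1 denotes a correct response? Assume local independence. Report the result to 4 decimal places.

0.0702

P(θ) = 1 / (1 + exp(−a(θ − b)))
P_1 = 1/(1+e^{2.5550}) = 0.0721
P_2 = 1/(1+e^{3.6040}) = 0.0265
L = P_1 × (1−P_2) = 0.0721 × 0.9735 = 0.07018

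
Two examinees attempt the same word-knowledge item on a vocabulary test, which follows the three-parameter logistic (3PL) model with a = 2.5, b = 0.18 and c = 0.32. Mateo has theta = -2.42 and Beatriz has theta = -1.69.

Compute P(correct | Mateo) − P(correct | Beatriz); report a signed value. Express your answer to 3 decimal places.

P(theta) = c + (1 − c) · 1 / (1 + exp(−a(theta − b)))
P(Mateo) = 0.3210  [exponent -6.5000]
P(Beatriz) = 0.3263  [exponent -4.6750]
Difference = 0.3210 − 0.3263 = -0.0053

-0.005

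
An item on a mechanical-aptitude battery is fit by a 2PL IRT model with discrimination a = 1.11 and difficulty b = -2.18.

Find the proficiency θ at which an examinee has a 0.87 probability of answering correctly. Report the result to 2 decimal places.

-0.47

P(θ) = 1 / (1 + exp(−a(θ − b)))
logit = ln(0.8700/0.1300) = 1.9010
θ = b + logit/(a) = -2.18 + 1.9010/1.1100 = -0.4674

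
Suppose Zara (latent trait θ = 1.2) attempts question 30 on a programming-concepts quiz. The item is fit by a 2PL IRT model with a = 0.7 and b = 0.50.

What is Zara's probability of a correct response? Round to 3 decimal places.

P(θ) = 1 / (1 + exp(−a(θ − b)))
Exponent: 0.7 × (1.2 − 0.50) = 0.4900
1/(1 + e^{-0.4900}) = 0.6201

0.620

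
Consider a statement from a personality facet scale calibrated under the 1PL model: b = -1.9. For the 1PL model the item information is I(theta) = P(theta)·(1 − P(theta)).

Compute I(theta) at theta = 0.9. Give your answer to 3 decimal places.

0.054

P = 1/(1+e^{-2.8000}) = 0.9427
P(1−P) = 0.9427 × 0.0573 = 0.0540
I = P(1−P) = 0.05404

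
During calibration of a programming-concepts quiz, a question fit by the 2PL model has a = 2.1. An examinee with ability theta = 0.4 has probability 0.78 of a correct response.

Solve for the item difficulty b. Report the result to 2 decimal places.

P(theta) = 1 / (1 + exp(−a(theta − b)))
logit(0.78) = ln(0.78/0.22) = 1.2657
b = theta − logit/(a) = 0.4 − 1.2657/2.1000 = -0.2027

-0.20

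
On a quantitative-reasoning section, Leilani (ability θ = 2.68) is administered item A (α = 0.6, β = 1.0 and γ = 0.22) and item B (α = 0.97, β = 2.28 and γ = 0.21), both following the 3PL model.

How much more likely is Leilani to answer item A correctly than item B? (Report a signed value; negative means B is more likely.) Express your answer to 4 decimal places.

0.1108

P(θ) = γ + (1 − γ) · 1 / (1 + exp(−α(θ − β)))
P_A = 0.7915
P_B = 0.6807
P_A − P_B = 0.1108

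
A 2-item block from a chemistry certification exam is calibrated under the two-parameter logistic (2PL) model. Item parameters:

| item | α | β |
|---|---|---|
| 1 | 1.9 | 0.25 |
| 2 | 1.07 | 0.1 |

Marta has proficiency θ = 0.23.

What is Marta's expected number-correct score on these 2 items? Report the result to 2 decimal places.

P(θ) = 1 / (1 + exp(−α(θ − β)))
P_1 = 1/(1+e^{0.0380}) = 0.4905
P_2 = 1/(1+e^{-0.1391}) = 0.5347
E[score] = 0.4905 + 0.5347 = 1.0252

1.03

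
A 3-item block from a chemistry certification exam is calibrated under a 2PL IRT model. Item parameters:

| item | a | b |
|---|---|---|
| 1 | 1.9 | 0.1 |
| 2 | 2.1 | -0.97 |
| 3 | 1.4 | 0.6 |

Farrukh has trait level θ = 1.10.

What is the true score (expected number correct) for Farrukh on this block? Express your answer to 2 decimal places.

P(θ) = 1 / (1 + exp(−a(θ − b)))
P_1 = 1/(1+e^{-1.9000}) = 0.8699
P_2 = 1/(1+e^{-4.3470}) = 0.9872
P_3 = 1/(1+e^{-0.7000}) = 0.6682
E[score] = 0.8699 + 0.9872 + 0.6682 = 2.5253

2.53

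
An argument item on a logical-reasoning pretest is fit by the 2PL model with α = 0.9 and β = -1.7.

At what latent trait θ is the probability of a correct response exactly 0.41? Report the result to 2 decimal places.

-2.10

P(θ) = 1 / (1 + exp(−α(θ − β)))
logit = ln(0.4100/0.5900) = -0.3640
θ = β + logit/(α) = -1.7 + (-0.3640)/0.9000 = -2.1044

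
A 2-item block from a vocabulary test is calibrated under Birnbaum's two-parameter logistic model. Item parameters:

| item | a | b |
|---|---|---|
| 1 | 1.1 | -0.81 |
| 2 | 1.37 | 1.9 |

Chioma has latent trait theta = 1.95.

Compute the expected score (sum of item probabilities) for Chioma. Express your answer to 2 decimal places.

P(theta) = 1 / (1 + exp(−a(theta − b)))
P_1 = 1/(1+e^{-3.0360}) = 0.9542
P_2 = 1/(1+e^{-0.0685}) = 0.5171
E[score] = 0.9542 + 0.5171 = 1.4713

1.47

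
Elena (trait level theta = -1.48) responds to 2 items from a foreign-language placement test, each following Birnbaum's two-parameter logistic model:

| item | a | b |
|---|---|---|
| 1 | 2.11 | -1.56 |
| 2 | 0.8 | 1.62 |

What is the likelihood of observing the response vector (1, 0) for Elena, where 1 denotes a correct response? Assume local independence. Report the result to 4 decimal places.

P(theta) = 1 / (1 + exp(−a(theta − b)))
P_1 = 1/(1+e^{-0.1688}) = 0.5421
P_2 = 1/(1+e^{2.4800}) = 0.0773
L = P_1 × (1−P_2) = 0.5421 × 0.9227 = 0.50021

0.5002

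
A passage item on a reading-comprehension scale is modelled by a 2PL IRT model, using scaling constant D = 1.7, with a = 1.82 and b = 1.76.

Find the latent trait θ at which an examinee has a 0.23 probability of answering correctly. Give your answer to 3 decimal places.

1.369

P(θ) = 1 / (1 + exp(−D·a(θ − b)))
logit = ln(0.2300/0.7700) = -1.2083
θ = b + logit/(1.7·a) = 1.76 + (-1.2083)/3.0940 = 1.3695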